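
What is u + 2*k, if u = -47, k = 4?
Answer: -39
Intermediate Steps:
u + 2*k = -47 + 2*4 = -47 + 8 = -39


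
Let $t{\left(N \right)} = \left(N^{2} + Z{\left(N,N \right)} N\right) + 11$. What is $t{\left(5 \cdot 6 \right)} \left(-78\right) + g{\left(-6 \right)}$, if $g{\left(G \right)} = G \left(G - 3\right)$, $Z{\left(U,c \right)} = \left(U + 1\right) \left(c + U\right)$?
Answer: $-4423404$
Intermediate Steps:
$Z{\left(U,c \right)} = \left(1 + U\right) \left(U + c\right)$
$g{\left(G \right)} = G \left(-3 + G\right)$
$t{\left(N \right)} = 11 + N^{2} + N \left(2 N + 2 N^{2}\right)$ ($t{\left(N \right)} = \left(N^{2} + \left(N + N + N^{2} + N N\right) N\right) + 11 = \left(N^{2} + \left(N + N + N^{2} + N^{2}\right) N\right) + 11 = \left(N^{2} + \left(2 N + 2 N^{2}\right) N\right) + 11 = \left(N^{2} + N \left(2 N + 2 N^{2}\right)\right) + 11 = 11 + N^{2} + N \left(2 N + 2 N^{2}\right)$)
$t{\left(5 \cdot 6 \right)} \left(-78\right) + g{\left(-6 \right)} = \left(11 + 2 \left(5 \cdot 6\right)^{3} + 3 \left(5 \cdot 6\right)^{2}\right) \left(-78\right) - 6 \left(-3 - 6\right) = \left(11 + 2 \cdot 30^{3} + 3 \cdot 30^{2}\right) \left(-78\right) - -54 = \left(11 + 2 \cdot 27000 + 3 \cdot 900\right) \left(-78\right) + 54 = \left(11 + 54000 + 2700\right) \left(-78\right) + 54 = 56711 \left(-78\right) + 54 = -4423458 + 54 = -4423404$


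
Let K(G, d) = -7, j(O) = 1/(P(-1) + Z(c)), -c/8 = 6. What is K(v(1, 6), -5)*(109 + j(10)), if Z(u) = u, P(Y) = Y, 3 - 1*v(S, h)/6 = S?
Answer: -5340/7 ≈ -762.86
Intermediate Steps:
c = -48 (c = -8*6 = -48)
v(S, h) = 18 - 6*S
j(O) = -1/49 (j(O) = 1/(-1 - 48) = 1/(-49) = -1/49)
K(v(1, 6), -5)*(109 + j(10)) = -7*(109 - 1/49) = -7*5340/49 = -5340/7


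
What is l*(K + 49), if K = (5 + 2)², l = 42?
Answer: 4116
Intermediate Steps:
K = 49 (K = 7² = 49)
l*(K + 49) = 42*(49 + 49) = 42*98 = 4116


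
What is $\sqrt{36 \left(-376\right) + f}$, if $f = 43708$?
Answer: $2 \sqrt{7543} \approx 173.7$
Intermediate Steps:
$\sqrt{36 \left(-376\right) + f} = \sqrt{36 \left(-376\right) + 43708} = \sqrt{-13536 + 43708} = \sqrt{30172} = 2 \sqrt{7543}$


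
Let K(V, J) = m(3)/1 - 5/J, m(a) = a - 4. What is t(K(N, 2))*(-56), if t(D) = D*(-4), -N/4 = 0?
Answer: -784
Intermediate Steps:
N = 0 (N = -4*0 = 0)
m(a) = -4 + a
K(V, J) = -1 - 5/J (K(V, J) = (-4 + 3)/1 - 5/J = -1*1 - 5/J = -1 - 5/J)
t(D) = -4*D
t(K(N, 2))*(-56) = -4*(-5 - 1*2)/2*(-56) = -2*(-5 - 2)*(-56) = -2*(-7)*(-56) = -4*(-7/2)*(-56) = 14*(-56) = -784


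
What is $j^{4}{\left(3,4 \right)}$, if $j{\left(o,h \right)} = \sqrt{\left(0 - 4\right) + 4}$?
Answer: $0$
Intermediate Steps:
$j{\left(o,h \right)} = 0$ ($j{\left(o,h \right)} = \sqrt{-4 + 4} = \sqrt{0} = 0$)
$j^{4}{\left(3,4 \right)} = 0^{4} = 0$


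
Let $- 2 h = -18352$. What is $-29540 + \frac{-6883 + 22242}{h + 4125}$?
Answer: $- \frac{392896181}{13301} \approx -29539.0$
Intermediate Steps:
$h = 9176$ ($h = \left(- \frac{1}{2}\right) \left(-18352\right) = 9176$)
$-29540 + \frac{-6883 + 22242}{h + 4125} = -29540 + \frac{-6883 + 22242}{9176 + 4125} = -29540 + \frac{15359}{13301} = - \frac{392896181}{13301}$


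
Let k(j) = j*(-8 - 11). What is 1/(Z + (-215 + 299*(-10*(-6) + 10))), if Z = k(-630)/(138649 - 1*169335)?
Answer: 15343/317824260 ≈ 4.8275e-5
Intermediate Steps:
k(j) = -19*j (k(j) = j*(-19) = -19*j)
Z = -5985/15343 (Z = (-19*(-630))/(138649 - 1*169335) = 11970/(138649 - 169335) = 11970/(-30686) = 11970*(-1/30686) = -5985/15343 ≈ -0.39008)
1/(Z + (-215 + 299*(-10*(-6) + 10))) = 1/(-5985/15343 + (-215 + 299*(-10*(-6) + 10))) = 1/(-5985/15343 + (-215 + 299*(60 + 10))) = 1/(-5985/15343 + (-215 + 299*70)) = 1/(-5985/15343 + (-215 + 20930)) = 1/(-5985/15343 + 20715) = 1/(317824260/15343) = 15343/317824260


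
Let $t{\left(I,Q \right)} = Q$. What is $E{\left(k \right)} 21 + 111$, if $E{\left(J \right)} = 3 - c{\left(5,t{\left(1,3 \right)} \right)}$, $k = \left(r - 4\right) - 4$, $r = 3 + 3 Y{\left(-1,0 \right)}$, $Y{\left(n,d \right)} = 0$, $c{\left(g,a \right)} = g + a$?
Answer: $6$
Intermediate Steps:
$c{\left(g,a \right)} = a + g$
$r = 3$ ($r = 3 + 3 \cdot 0 = 3 + 0 = 3$)
$k = -5$ ($k = \left(3 - 4\right) - 4 = -1 - 4 = -5$)
$E{\left(J \right)} = -5$ ($E{\left(J \right)} = 3 - \left(3 + 5\right) = 3 - 8 = -5$)
$E{\left(k \right)} 21 + 111 = \left(-5\right) 21 + 111 = -105 + 111 = 6$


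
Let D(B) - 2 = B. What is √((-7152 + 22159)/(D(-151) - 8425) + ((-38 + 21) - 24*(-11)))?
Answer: √18029158554/8574 ≈ 15.660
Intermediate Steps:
D(B) = 2 + B
√((-7152 + 22159)/(D(-151) - 8425) + ((-38 + 21) - 24*(-11))) = √((-7152 + 22159)/((2 - 151) - 8425) + ((-38 + 21) - 24*(-11))) = √(15007/(-149 - 8425) + (-17 + 264)) = √(15007/(-8574) + 247) = √(15007*(-1/8574) + 247) = √(-15007/8574 + 247) = √(2102771/8574) = √18029158554/8574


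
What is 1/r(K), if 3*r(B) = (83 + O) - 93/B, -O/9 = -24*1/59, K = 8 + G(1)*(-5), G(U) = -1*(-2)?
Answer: 354/15713 ≈ 0.022529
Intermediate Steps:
G(U) = 2
K = -2 (K = 8 + 2*(-5) = 8 - 10 = -2)
O = 216/59 (O = -9*(-24*1)/59 = -(-216)/59 = -9*(-24/59) = 216/59 ≈ 3.6610)
r(B) = 5113/177 - 31/B (r(B) = ((83 + 216/59) - 93/B)/3 = (5113/59 - 93/B)/3 = 5113/177 - 31/B)
1/r(K) = 1/(5113/177 - 31/(-2)) = 1/(5113/177 - 31*(-½)) = 1/(5113/177 + 31/2) = 1/(15713/354) = 354/15713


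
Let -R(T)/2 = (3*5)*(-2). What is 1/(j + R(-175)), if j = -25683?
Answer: -1/25623 ≈ -3.9027e-5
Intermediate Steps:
R(T) = 60 (R(T) = -2*3*5*(-2) = -30*(-2) = -2*(-30) = 60)
1/(j + R(-175)) = 1/(-25683 + 60) = 1/(-25623) = -1/25623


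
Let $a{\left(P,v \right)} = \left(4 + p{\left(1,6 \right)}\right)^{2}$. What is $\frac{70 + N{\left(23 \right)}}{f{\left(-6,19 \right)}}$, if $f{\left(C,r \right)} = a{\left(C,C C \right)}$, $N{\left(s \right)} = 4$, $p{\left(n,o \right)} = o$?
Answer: $\frac{37}{50} \approx 0.74$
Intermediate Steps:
$a{\left(P,v \right)} = 100$ ($a{\left(P,v \right)} = \left(4 + 6\right)^{2} = 10^{2} = 100$)
$f{\left(C,r \right)} = 100$
$\frac{70 + N{\left(23 \right)}}{f{\left(-6,19 \right)}} = \frac{70 + 4}{100} = 74 \cdot \frac{1}{100} = \frac{37}{50}$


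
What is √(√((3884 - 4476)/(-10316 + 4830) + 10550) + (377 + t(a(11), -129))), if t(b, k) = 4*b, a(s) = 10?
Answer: √(3137528433 + 2743*√79379528878)/2743 ≈ 22.797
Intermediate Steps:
√(√((3884 - 4476)/(-10316 + 4830) + 10550) + (377 + t(a(11), -129))) = √(√((3884 - 4476)/(-10316 + 4830) + 10550) + (377 + 4*10)) = √(√(-592/(-5486) + 10550) + (377 + 40)) = √(√(-592*(-1/5486) + 10550) + 417) = √(√(296/2743 + 10550) + 417) = √(√(28938946/2743) + 417) = √(√79379528878/2743 + 417) = √(417 + √79379528878/2743)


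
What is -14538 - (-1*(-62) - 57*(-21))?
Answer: -15797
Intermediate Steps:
-14538 - (-1*(-62) - 57*(-21)) = -14538 - (62 + 1197) = -14538 - 1*1259 = -14538 - 1259 = -15797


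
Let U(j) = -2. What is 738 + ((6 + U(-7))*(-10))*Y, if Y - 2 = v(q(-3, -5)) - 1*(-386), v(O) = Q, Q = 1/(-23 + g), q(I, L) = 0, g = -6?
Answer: -428638/29 ≈ -14781.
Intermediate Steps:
Q = -1/29 (Q = 1/(-23 - 6) = 1/(-29) = -1/29 ≈ -0.034483)
v(O) = -1/29
Y = 11251/29 (Y = 2 + (-1/29 - 1*(-386)) = 2 + (-1/29 + 386) = 2 + 11193/29 = 11251/29 ≈ 387.97)
738 + ((6 + U(-7))*(-10))*Y = 738 + ((6 - 2)*(-10))*(11251/29) = 738 + (4*(-10))*(11251/29) = 738 - 40*11251/29 = 738 - 450040/29 = -428638/29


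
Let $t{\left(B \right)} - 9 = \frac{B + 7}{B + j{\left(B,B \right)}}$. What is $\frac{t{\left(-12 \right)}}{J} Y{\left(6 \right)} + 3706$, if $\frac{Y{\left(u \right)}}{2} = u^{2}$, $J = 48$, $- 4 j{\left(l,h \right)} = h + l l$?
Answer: $\frac{11159}{3} \approx 3719.7$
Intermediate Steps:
$j{\left(l,h \right)} = - \frac{h}{4} - \frac{l^{2}}{4}$ ($j{\left(l,h \right)} = - \frac{h + l l}{4} = - \frac{h + l^{2}}{4} = - \frac{h}{4} - \frac{l^{2}}{4}$)
$t{\left(B \right)} = 9 + \frac{7 + B}{- \frac{B^{2}}{4} + \frac{3 B}{4}}$ ($t{\left(B \right)} = 9 + \frac{B + 7}{B - \left(\frac{B}{4} + \frac{B^{2}}{4}\right)} = 9 + \frac{7 + B}{- \frac{B^{2}}{4} + \frac{3 B}{4}}$)
$Y{\left(u \right)} = 2 u^{2}$
$\frac{t{\left(-12 \right)}}{J} Y{\left(6 \right)} + 3706 = \frac{\frac{1}{-12} \frac{1}{-3 - 12} \left(-28 - -372 + 9 \left(-12\right)^{2}\right)}{48} \cdot 2 \cdot 6^{2} + 3706 = - \frac{-28 + 372 + 9 \cdot 144}{12 \left(-15\right)} \frac{1}{48} \cdot 2 \cdot 36 + 3706 = \left(- \frac{1}{12}\right) \left(- \frac{1}{15}\right) \left(-28 + 372 + 1296\right) \frac{1}{48} \cdot 72 + 3706 = \left(- \frac{1}{12}\right) \left(- \frac{1}{15}\right) 1640 \cdot \frac{1}{48} \cdot 72 + 3706 = \frac{82}{9} \cdot \frac{1}{48} \cdot 72 + 3706 = \frac{41}{216} \cdot 72 + 3706 = \frac{41}{3} + 3706 = \frac{11159}{3}$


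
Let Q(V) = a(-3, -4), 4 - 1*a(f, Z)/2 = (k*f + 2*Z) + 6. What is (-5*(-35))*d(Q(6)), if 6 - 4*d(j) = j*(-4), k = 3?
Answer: 11025/2 ≈ 5512.5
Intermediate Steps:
a(f, Z) = -4 - 6*f - 4*Z (a(f, Z) = 8 - 2*((3*f + 2*Z) + 6) = 8 - 2*((2*Z + 3*f) + 6) = 8 - 2*(6 + 2*Z + 3*f) = 8 + (-12 - 6*f - 4*Z) = -4 - 6*f - 4*Z)
Q(V) = 30 (Q(V) = -4 - 6*(-3) - 4*(-4) = -4 + 18 + 16 = 30)
d(j) = 3/2 + j (d(j) = 3/2 - j*(-4)/4 = 3/2 - (-1)*j = 3/2 + j)
(-5*(-35))*d(Q(6)) = (-5*(-35))*(3/2 + 30) = 175*(63/2) = 11025/2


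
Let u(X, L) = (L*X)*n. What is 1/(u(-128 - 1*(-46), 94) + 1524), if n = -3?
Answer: 1/24648 ≈ 4.0571e-5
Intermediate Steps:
u(X, L) = -3*L*X (u(X, L) = (L*X)*(-3) = -3*L*X)
1/(u(-128 - 1*(-46), 94) + 1524) = 1/(-3*94*(-128 - 1*(-46)) + 1524) = 1/(-3*94*(-128 + 46) + 1524) = 1/(-3*94*(-82) + 1524) = 1/(23124 + 1524) = 1/24648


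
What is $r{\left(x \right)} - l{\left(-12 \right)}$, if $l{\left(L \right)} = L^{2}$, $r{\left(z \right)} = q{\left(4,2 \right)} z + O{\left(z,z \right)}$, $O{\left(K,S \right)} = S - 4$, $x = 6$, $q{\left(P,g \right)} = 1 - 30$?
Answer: $-316$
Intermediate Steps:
$q{\left(P,g \right)} = -29$ ($q{\left(P,g \right)} = 1 - 30 = -29$)
$O{\left(K,S \right)} = -4 + S$
$r{\left(z \right)} = -4 - 28 z$ ($r{\left(z \right)} = - 29 z + \left(-4 + z\right) = -4 - 28 z$)
$r{\left(x \right)} - l{\left(-12 \right)} = \left(-4 - 168\right) - \left(-12\right)^{2} = \left(-4 - 168\right) - 144 = -172 - 144 = -316$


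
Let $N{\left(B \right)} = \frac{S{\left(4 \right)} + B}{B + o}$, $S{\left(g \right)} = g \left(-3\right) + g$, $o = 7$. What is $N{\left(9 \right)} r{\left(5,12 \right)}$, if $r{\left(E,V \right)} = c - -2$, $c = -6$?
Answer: $- \frac{1}{4} \approx -0.25$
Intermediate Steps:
$S{\left(g \right)} = - 2 g$ ($S{\left(g \right)} = - 3 g + g = - 2 g$)
$N{\left(B \right)} = \frac{-8 + B}{7 + B}$ ($N{\left(B \right)} = \frac{\left(-2\right) 4 + B}{B + 7} = \frac{-8 + B}{7 + B}$)
$r{\left(E,V \right)} = -4$ ($r{\left(E,V \right)} = -6 - -2 = -6 + 2 = -4$)
$N{\left(9 \right)} r{\left(5,12 \right)} = \frac{-8 + 9}{7 + 9} \left(-4\right) = \frac{1}{16} \cdot 1 \left(-4\right) = \frac{1}{16} \left(-4\right) = - \frac{1}{4}$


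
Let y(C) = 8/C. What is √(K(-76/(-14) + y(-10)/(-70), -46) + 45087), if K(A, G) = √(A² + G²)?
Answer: √(1127175 + 2*√335249)/5 ≈ 212.45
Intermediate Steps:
√(K(-76/(-14) + y(-10)/(-70), -46) + 45087) = √(√((-76/(-14) + (8/(-10))/(-70))² + (-46)²) + 45087) = √(√((-76*(-1/14) + (8*(-⅒))*(-1/70))² + 2116) + 45087) = √(√((38/7 - ⅘*(-1/70))² + 2116) + 45087) = √(√((38/7 + 2/175)² + 2116) + 45087) = √(√((136/25)² + 2116) + 45087) = √(√(18496/625 + 2116) + 45087) = √(√(1340996/625) + 45087) = √(2*√335249/25 + 45087) = √(45087 + 2*√335249/25)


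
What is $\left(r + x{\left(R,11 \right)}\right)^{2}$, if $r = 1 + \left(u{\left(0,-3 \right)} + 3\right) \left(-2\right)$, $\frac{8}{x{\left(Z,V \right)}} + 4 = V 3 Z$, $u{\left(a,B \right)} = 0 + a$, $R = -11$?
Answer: $\frac{3396649}{134689} \approx 25.218$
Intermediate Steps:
$u{\left(a,B \right)} = a$
$x{\left(Z,V \right)} = \frac{8}{-4 + 3 V Z}$ ($x{\left(Z,V \right)} = \frac{8}{-4 + V 3 Z} = \frac{8}{-4 + 3 V Z}$)
$r = -5$ ($r = 1 + \left(0 + 3\right) \left(-2\right) = 1 + 3 \left(-2\right) = 1 - 6 = -5$)
$\left(r + x{\left(R,11 \right)}\right)^{2} = \left(-5 + \frac{8}{-4 + 3 \cdot 11 \left(-11\right)}\right)^{2} = \left(-5 + \frac{8}{-4 - 363}\right)^{2} = \left(-5 + \frac{8}{-367}\right)^{2} = \left(-5 + 8 \left(- \frac{1}{367}\right)\right)^{2} = \left(-5 - \frac{8}{367}\right)^{2} = \left(- \frac{1843}{367}\right)^{2} = \frac{3396649}{134689}$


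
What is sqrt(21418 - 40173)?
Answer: 11*I*sqrt(155) ≈ 136.95*I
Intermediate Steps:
sqrt(21418 - 40173) = sqrt(-18755) = 11*I*sqrt(155)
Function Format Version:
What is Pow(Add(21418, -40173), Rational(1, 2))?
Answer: Mul(11, I, Pow(155, Rational(1, 2))) ≈ Mul(136.95, I)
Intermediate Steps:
Pow(Add(21418, -40173), Rational(1, 2)) = Pow(-18755, Rational(1, 2)) = Mul(11, I, Pow(155, Rational(1, 2)))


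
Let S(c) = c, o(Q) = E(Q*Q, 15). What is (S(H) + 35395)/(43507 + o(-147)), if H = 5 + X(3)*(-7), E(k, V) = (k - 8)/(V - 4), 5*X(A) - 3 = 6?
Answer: 648769/833630 ≈ 0.77825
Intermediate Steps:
X(A) = 9/5 (X(A) = 3/5 + (1/5)*6 = 3/5 + 6/5 = 9/5)
E(k, V) = (-8 + k)/(-4 + V)
H = -38/5 (H = 5 + (9/5)*(-7) = 5 - 63/5 = -38/5 ≈ -7.6000)
o(Q) = -8/11 + Q**2/11 (o(Q) = (-8 + Q*Q)/(-4 + 15) = (-8 + Q**2)/11 = -8/11 + Q**2/11)
(S(H) + 35395)/(43507 + o(-147)) = (-38/5 + 35395)/(43507 + (-8/11 + (1/11)*(-147)**2)) = 176937/(5*(43507 + (-8/11 + (1/11)*21609))) = 176937/(5*(43507 + (-8/11 + 21609/11))) = 176937/(5*(43507 + 21601/11)) = 176937/(5*(500178/11)) = (176937/5)*(11/500178) = 648769/833630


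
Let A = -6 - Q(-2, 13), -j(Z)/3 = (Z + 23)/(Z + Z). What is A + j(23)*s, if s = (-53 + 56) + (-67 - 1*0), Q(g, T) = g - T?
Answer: 201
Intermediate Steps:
j(Z) = -3*(23 + Z)/(2*Z) (j(Z) = -3*(Z + 23)/(Z + Z) = -3*(23 + Z)/(2*Z))
s = -64 (s = 3 + (-67 + 0) = 3 - 67 = -64)
A = 9 (A = -6 - (-2 - 1*13) = -6 - (-2 - 13) = -6 - 1*(-15) = -6 + 15 = 9)
A + j(23)*s = 9 + ((3/2)*(-23 - 1*23)/23)*(-64) = 9 + ((3/2)*(1/23)*(-23 - 23))*(-64) = 9 + ((3/2)*(1/23)*(-46))*(-64) = 9 - 3*(-64) = 9 + 192 = 201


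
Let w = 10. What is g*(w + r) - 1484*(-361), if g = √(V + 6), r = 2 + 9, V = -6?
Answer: 535724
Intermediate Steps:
r = 11
g = 0 (g = √(-6 + 6) = √0 = 0)
g*(w + r) - 1484*(-361) = 0*(10 + 11) - 1484*(-361) = 0*21 + 535724 = 0 + 535724 = 535724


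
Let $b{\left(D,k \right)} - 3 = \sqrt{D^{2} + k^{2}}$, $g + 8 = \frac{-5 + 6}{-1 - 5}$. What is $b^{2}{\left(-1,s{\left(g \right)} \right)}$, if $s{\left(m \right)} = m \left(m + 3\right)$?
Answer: $\frac{\left(108 + \sqrt{2308657}\right)^{2}}{1296} \approx 2043.6$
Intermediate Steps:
$g = - \frac{49}{6}$ ($g = -8 + \frac{-5 + 6}{-1 - 5} = -8 + 1 \frac{1}{-6} = -8 + 1 \left(- \frac{1}{6}\right) = -8 - \frac{1}{6} = - \frac{49}{6} \approx -8.1667$)
$s{\left(m \right)} = m \left(3 + m\right)$
$b{\left(D,k \right)} = 3 + \sqrt{D^{2} + k^{2}}$
$b^{2}{\left(-1,s{\left(g \right)} \right)} = \left(3 + \sqrt{\left(-1\right)^{2} + \left(- \frac{49 \left(3 - \frac{49}{6}\right)}{6}\right)^{2}}\right)^{2} = \left(3 + \sqrt{1 + \left(\left(- \frac{49}{6}\right) \left(- \frac{31}{6}\right)\right)^{2}}\right)^{2} = \left(3 + \sqrt{1 + \left(\frac{1519}{36}\right)^{2}}\right)^{2} = \left(3 + \sqrt{1 + \frac{2307361}{1296}}\right)^{2} = \left(3 + \sqrt{\frac{2308657}{1296}}\right)^{2} = \left(3 + \frac{\sqrt{2308657}}{36}\right)^{2}$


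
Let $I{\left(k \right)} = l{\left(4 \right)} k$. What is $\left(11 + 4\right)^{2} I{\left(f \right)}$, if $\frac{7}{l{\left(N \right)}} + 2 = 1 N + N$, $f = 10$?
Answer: $2625$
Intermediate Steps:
$l{\left(N \right)} = \frac{7}{-2 + 2 N}$ ($l{\left(N \right)} = \frac{7}{-2 + \left(1 N + N\right)} = \frac{7}{-2 + \left(N + N\right)} = \frac{7}{-2 + 2 N}$)
$I{\left(k \right)} = \frac{7 k}{6}$ ($I{\left(k \right)} = \frac{7}{2 \left(-1 + 4\right)} k = \frac{7}{2 \cdot 3} k = \frac{7}{2} \cdot \frac{1}{3} k = \frac{7 k}{6}$)
$\left(11 + 4\right)^{2} I{\left(f \right)} = \left(11 + 4\right)^{2} \cdot \frac{7}{6} \cdot 10 = 15^{2} \cdot \frac{35}{3} = 225 \cdot \frac{35}{3} = 2625$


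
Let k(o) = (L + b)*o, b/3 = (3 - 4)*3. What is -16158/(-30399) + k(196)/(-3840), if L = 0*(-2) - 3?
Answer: 927397/810640 ≈ 1.1440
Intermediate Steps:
b = -9 (b = 3*((3 - 4)*3) = 3*(-1*3) = 3*(-3) = -9)
L = -3 (L = 0 - 3 = -3)
k(o) = -12*o (k(o) = (-3 - 9)*o = -12*o)
-16158/(-30399) + k(196)/(-3840) = -16158/(-30399) - 12*196/(-3840) = -16158*(-1/30399) - 2352*(-1/3840) = 5386/10133 + 49/80 = 927397/810640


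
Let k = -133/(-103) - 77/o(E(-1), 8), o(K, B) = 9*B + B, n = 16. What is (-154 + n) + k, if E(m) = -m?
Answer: -1134411/8240 ≈ -137.67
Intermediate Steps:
o(K, B) = 10*B
k = 2709/8240 (k = -133/(-103) - 77/(10*8) = -133*(-1/103) - 77/80 = 133/103 - 77*1/80 = 133/103 - 77/80 = 2709/8240 ≈ 0.32876)
(-154 + n) + k = (-154 + 16) + 2709/8240 = -138 + 2709/8240 = -1134411/8240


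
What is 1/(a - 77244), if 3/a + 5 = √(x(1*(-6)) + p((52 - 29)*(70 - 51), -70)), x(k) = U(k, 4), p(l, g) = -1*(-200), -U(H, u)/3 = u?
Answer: -1398973/108062141671 - 2*√47/324186425013 ≈ -1.2946e-5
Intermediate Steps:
U(H, u) = -3*u
p(l, g) = 200
x(k) = -12 (x(k) = -3*4 = -12)
a = 3/(-5 + 2*√47) (a = 3/(-5 + √(-12 + 200)) = 3/(-5 + √188) = 3/(-5 + 2*√47) ≈ 0.34438)
1/(a - 77244) = 1/((15/163 + 6*√47/163) - 77244) = 1/(-12590757/163 + 6*√47/163)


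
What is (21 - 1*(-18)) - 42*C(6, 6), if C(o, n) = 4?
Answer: -129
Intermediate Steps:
(21 - 1*(-18)) - 42*C(6, 6) = (21 - 1*(-18)) - 42*4 = (21 + 18) - 168 = 39 - 168 = -129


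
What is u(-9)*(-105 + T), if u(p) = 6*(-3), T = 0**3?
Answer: 1890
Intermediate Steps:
T = 0
u(p) = -18
u(-9)*(-105 + T) = -18*(-105 + 0) = -18*(-105) = 1890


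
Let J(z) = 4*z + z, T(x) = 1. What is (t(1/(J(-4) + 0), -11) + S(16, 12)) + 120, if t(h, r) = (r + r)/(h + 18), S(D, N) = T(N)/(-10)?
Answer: 426041/3590 ≈ 118.67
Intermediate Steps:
J(z) = 5*z
S(D, N) = -⅒ (S(D, N) = 1/(-10) = 1*(-⅒) = -⅒)
t(h, r) = 2*r/(18 + h) (t(h, r) = (2*r)/(18 + h) = 2*r/(18 + h))
(t(1/(J(-4) + 0), -11) + S(16, 12)) + 120 = (2*(-11)/(18 + 1/(5*(-4) + 0)) - ⅒) + 120 = (2*(-11)/(18 + 1/(-20 + 0)) - ⅒) + 120 = (2*(-11)/(18 + 1/(-20)) - ⅒) + 120 = (2*(-11)/(18 - 1/20) - ⅒) + 120 = (2*(-11)/(359/20) - ⅒) + 120 = (2*(-11)*(20/359) - ⅒) + 120 = (-440/359 - ⅒) + 120 = -4759/3590 + 120 = 426041/3590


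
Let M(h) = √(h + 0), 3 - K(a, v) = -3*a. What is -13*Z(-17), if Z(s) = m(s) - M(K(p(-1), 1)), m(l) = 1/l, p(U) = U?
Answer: 13/17 ≈ 0.76471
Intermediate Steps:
K(a, v) = 3 + 3*a (K(a, v) = 3 - (-3)*a = 3 + 3*a)
m(l) = 1/l
M(h) = √h
Z(s) = 1/s (Z(s) = 1/s - √(3 + 3*(-1)) = 1/s - √(3 - 3) = 1/s - √0 = 1/s - 1*0 = 1/s + 0 = 1/s)
-13*Z(-17) = -13/(-17) = -13*(-1/17) = 13/17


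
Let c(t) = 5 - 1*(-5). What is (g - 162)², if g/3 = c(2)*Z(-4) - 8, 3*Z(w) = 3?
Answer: 24336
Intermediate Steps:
Z(w) = 1 (Z(w) = (⅓)*3 = 1)
c(t) = 10 (c(t) = 5 + 5 = 10)
g = 6 (g = 3*(10*1 - 8) = 3*(10 - 8) = 3*2 = 6)
(g - 162)² = (6 - 162)² = (-156)² = 24336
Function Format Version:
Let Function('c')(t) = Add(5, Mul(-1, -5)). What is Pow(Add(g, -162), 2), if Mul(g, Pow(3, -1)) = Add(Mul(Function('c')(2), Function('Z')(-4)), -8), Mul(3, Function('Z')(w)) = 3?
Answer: 24336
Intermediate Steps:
Function('Z')(w) = 1 (Function('Z')(w) = Mul(Rational(1, 3), 3) = 1)
Function('c')(t) = 10 (Function('c')(t) = Add(5, 5) = 10)
g = 6 (g = Mul(3, Add(Mul(10, 1), -8)) = Mul(3, Add(10, -8)) = Mul(3, 2) = 6)
Pow(Add(g, -162), 2) = Pow(Add(6, -162), 2) = Pow(-156, 2) = 24336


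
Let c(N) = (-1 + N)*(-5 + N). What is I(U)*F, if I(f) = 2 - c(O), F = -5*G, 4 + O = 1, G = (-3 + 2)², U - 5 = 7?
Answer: 150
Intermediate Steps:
U = 12 (U = 5 + 7 = 12)
G = 1 (G = (-1)² = 1)
O = -3 (O = -4 + 1 = -3)
F = -5 (F = -5*1 = -5)
I(f) = -30 (I(f) = 2 - (5 + (-3)² - 6*(-3)) = 2 - (5 + 9 + 18) = 2 - 1*32 = 2 - 32 = -30)
I(U)*F = -30*(-5) = 150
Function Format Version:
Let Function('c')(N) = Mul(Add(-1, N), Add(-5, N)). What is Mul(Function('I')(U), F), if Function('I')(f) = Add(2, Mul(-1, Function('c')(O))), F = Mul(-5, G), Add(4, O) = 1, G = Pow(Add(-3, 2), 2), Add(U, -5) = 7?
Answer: 150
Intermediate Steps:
U = 12 (U = Add(5, 7) = 12)
G = 1 (G = Pow(-1, 2) = 1)
O = -3 (O = Add(-4, 1) = -3)
F = -5 (F = Mul(-5, 1) = -5)
Function('I')(f) = -30 (Function('I')(f) = Add(2, Mul(-1, Add(5, Pow(-3, 2), Mul(-6, -3)))) = Add(2, Mul(-1, Add(5, 9, 18))) = Add(2, Mul(-1, 32)) = Add(2, -32) = -30)
Mul(Function('I')(U), F) = Mul(-30, -5) = 150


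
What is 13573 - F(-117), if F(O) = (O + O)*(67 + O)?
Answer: 1873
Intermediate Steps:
F(O) = 2*O*(67 + O) (F(O) = (2*O)*(67 + O) = 2*O*(67 + O))
13573 - F(-117) = 13573 - 2*(-117)*(67 - 117) = 13573 - 2*(-117)*(-50) = 13573 - 1*11700 = 13573 - 11700 = 1873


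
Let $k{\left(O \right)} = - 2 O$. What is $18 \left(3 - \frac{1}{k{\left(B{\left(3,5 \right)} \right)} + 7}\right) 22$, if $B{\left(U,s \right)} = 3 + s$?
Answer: $1232$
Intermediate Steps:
$18 \left(3 - \frac{1}{k{\left(B{\left(3,5 \right)} \right)} + 7}\right) 22 = 18 \left(3 - \frac{1}{- 2 \left(3 + 5\right) + 7}\right) 22 = 18 \left(3 - \frac{1}{\left(-2\right) 8 + 7}\right) 22 = 18 \left(3 - \frac{1}{-16 + 7}\right) 22 = 18 \left(3 - \frac{1}{-9}\right) 22 = 18 \left(3 - - \frac{1}{9}\right) 22 = 18 \left(3 + \frac{1}{9}\right) 22 = 18 \cdot \frac{28}{9} \cdot 22 = 56 \cdot 22 = 1232$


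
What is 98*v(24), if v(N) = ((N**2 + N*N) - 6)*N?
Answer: 2695392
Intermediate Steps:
v(N) = N*(-6 + 2*N**2) (v(N) = ((N**2 + N**2) - 6)*N = (2*N**2 - 6)*N = (-6 + 2*N**2)*N = N*(-6 + 2*N**2))
98*v(24) = 98*(2*24*(-3 + 24**2)) = 98*(2*24*(-3 + 576)) = 98*(2*24*573) = 98*27504 = 2695392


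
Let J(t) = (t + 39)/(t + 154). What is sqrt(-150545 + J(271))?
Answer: 3*I*sqrt(120853595)/85 ≈ 388.0*I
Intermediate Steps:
J(t) = (39 + t)/(154 + t)
sqrt(-150545 + J(271)) = sqrt(-150545 + (39 + 271)/(154 + 271)) = sqrt(-150545 + 310/425) = sqrt(-150545 + (1/425)*310) = sqrt(-150545 + 62/85) = sqrt(-12796263/85) = 3*I*sqrt(120853595)/85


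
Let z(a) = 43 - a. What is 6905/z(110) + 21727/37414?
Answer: -256887961/2506738 ≈ -102.48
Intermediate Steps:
6905/z(110) + 21727/37414 = 6905/(43 - 1*110) + 21727/37414 = 6905/(43 - 110) + 21727*(1/37414) = 6905/(-67) + 21727/37414 = 6905*(-1/67) + 21727/37414 = -6905/67 + 21727/37414 = -256887961/2506738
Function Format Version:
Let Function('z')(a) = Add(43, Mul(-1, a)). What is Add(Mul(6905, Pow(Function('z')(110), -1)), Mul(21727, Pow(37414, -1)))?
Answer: Rational(-256887961, 2506738) ≈ -102.48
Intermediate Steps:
Add(Mul(6905, Pow(Function('z')(110), -1)), Mul(21727, Pow(37414, -1))) = Add(Mul(6905, Pow(Add(43, Mul(-1, 110)), -1)), Mul(21727, Pow(37414, -1))) = Add(Mul(6905, Pow(Add(43, -110), -1)), Mul(21727, Rational(1, 37414))) = Add(Mul(6905, Pow(-67, -1)), Rational(21727, 37414)) = Add(Mul(6905, Rational(-1, 67)), Rational(21727, 37414)) = Add(Rational(-6905, 67), Rational(21727, 37414)) = Rational(-256887961, 2506738)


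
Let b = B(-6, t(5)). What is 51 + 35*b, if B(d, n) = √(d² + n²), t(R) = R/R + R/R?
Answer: 51 + 70*√10 ≈ 272.36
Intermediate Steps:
t(R) = 2 (t(R) = 1 + 1 = 2)
b = 2*√10 (b = √((-6)² + 2²) = √(36 + 4) = √40 = 2*√10 ≈ 6.3246)
51 + 35*b = 51 + 35*(2*√10) = 51 + 70*√10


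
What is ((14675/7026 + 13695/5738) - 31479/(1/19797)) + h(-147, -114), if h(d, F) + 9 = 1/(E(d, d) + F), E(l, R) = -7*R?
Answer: -638568654533582582/1024677695 ≈ -6.2319e+8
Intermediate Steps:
h(d, F) = -9 + 1/(F - 7*d) (h(d, F) = -9 + 1/(-7*d + F) = -9 + 1/(F - 7*d))
((14675/7026 + 13695/5738) - 31479/(1/19797)) + h(-147, -114) = ((14675/7026 + 13695/5738) - 31479/(1/19797)) + (1 - 9*(-114) + 63*(-147))/(-114 - 7*(-147)) = ((14675*(1/7026) + 13695*(1/5738)) - 31479/1/19797) + (1 + 1026 - 9261)/(-114 + 1029) = ((14675/7026 + 13695/5738) - 31479*19797) - 8234/915 = (45106555/10078797 - 623189763) + (1/915)*(-8234) = -6281003068648556/10078797 - 8234/915 = -638568654533582582/1024677695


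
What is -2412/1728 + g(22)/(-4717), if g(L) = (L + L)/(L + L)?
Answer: -316087/226416 ≈ -1.3960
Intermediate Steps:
g(L) = 1 (g(L) = (2*L)/((2*L)) = (2*L)*(1/(2*L)) = 1)
-2412/1728 + g(22)/(-4717) = -2412/1728 + 1/(-4717) = -2412*1/1728 + 1*(-1/4717) = -67/48 - 1/4717 = -316087/226416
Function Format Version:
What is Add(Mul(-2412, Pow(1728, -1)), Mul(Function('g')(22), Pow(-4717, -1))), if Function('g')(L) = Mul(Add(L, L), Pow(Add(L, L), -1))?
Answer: Rational(-316087, 226416) ≈ -1.3960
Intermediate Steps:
Function('g')(L) = 1 (Function('g')(L) = Mul(Mul(2, L), Pow(Mul(2, L), -1)) = Mul(Mul(2, L), Mul(Rational(1, 2), Pow(L, -1))) = 1)
Add(Mul(-2412, Pow(1728, -1)), Mul(Function('g')(22), Pow(-4717, -1))) = Add(Mul(-2412, Pow(1728, -1)), Mul(1, Pow(-4717, -1))) = Add(Mul(-2412, Rational(1, 1728)), Mul(1, Rational(-1, 4717))) = Add(Rational(-67, 48), Rational(-1, 4717)) = Rational(-316087, 226416)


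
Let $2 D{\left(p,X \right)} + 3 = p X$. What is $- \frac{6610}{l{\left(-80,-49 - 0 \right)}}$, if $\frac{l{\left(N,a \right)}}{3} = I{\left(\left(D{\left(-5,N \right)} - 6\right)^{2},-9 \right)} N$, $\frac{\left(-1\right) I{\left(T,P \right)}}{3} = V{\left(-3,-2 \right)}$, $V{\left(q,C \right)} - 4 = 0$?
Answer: $- \frac{661}{288} \approx -2.2951$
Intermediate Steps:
$V{\left(q,C \right)} = 4$ ($V{\left(q,C \right)} = 4 + 0 = 4$)
$D{\left(p,X \right)} = - \frac{3}{2} + \frac{X p}{2}$ ($D{\left(p,X \right)} = - \frac{3}{2} + \frac{p X}{2} = - \frac{3}{2} + \frac{X p}{2}$)
$I{\left(T,P \right)} = -12$ ($I{\left(T,P \right)} = \left(-3\right) 4 = -12$)
$l{\left(N,a \right)} = - 36 N$ ($l{\left(N,a \right)} = 3 \left(- 12 N\right) = - 36 N$)
$- \frac{6610}{l{\left(-80,-49 - 0 \right)}} = - \frac{6610}{\left(-36\right) \left(-80\right)} = - \frac{6610}{2880} = \left(-6610\right) \frac{1}{2880} = - \frac{661}{288}$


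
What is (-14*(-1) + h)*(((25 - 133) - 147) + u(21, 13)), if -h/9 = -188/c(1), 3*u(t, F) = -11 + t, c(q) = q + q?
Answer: -649300/3 ≈ -2.1643e+5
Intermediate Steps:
c(q) = 2*q
u(t, F) = -11/3 + t/3 (u(t, F) = (-11 + t)/3 = -11/3 + t/3)
h = 846 (h = -(-1692)/(2*1) = -(-1692)/2 = -9*(-94) = 846)
(-14*(-1) + h)*(((25 - 133) - 147) + u(21, 13)) = (-14*(-1) + 846)*(((25 - 133) - 147) + (-11/3 + (⅓)*21)) = (14 + 846)*((-108 - 147) + (-11/3 + 7)) = 860*(-255 + 10/3) = 860*(-755/3) = -649300/3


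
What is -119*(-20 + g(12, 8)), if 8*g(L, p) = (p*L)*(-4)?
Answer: 8092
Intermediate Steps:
g(L, p) = -L*p/2 (g(L, p) = ((p*L)*(-4))/8 = ((L*p)*(-4))/8 = (-4*L*p)/8 = -L*p/2)
-119*(-20 + g(12, 8)) = -119*(-20 - ½*12*8) = -119*(-20 - 48) = -119*(-68) = 8092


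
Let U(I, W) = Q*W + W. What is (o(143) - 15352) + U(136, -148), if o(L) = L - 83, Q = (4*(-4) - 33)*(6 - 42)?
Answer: -276512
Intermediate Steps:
Q = 1764 (Q = (-16 - 33)*(-36) = -49*(-36) = 1764)
o(L) = -83 + L
U(I, W) = 1765*W (U(I, W) = 1764*W + W = 1765*W)
(o(143) - 15352) + U(136, -148) = ((-83 + 143) - 15352) + 1765*(-148) = (60 - 15352) - 261220 = -15292 - 261220 = -276512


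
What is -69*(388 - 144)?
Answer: -16836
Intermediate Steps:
-69*(388 - 144) = -69*244 = -16836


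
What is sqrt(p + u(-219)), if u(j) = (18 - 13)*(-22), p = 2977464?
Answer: sqrt(2977354) ≈ 1725.5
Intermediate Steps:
u(j) = -110 (u(j) = 5*(-22) = -110)
sqrt(p + u(-219)) = sqrt(2977464 - 110) = sqrt(2977354)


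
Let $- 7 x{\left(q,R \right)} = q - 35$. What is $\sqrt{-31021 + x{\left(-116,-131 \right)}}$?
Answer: $\frac{26 i \sqrt{2247}}{7} \approx 176.07 i$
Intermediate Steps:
$x{\left(q,R \right)} = 5 - \frac{q}{7}$ ($x{\left(q,R \right)} = - \frac{q - 35}{7} = - \frac{-35 + q}{7} = 5 - \frac{q}{7}$)
$\sqrt{-31021 + x{\left(-116,-131 \right)}} = \sqrt{-31021 + \left(5 - - \frac{116}{7}\right)} = \sqrt{-31021 + \left(5 + \frac{116}{7}\right)} = \sqrt{-31021 + \frac{151}{7}} = \sqrt{- \frac{216996}{7}} = \frac{26 i \sqrt{2247}}{7}$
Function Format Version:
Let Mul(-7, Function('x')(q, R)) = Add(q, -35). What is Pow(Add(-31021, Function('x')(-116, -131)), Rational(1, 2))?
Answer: Mul(Rational(26, 7), I, Pow(2247, Rational(1, 2))) ≈ Mul(176.07, I)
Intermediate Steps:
Function('x')(q, R) = Add(5, Mul(Rational(-1, 7), q)) (Function('x')(q, R) = Mul(Rational(-1, 7), Add(q, -35)) = Mul(Rational(-1, 7), Add(-35, q)) = Add(5, Mul(Rational(-1, 7), q)))
Pow(Add(-31021, Function('x')(-116, -131)), Rational(1, 2)) = Pow(Add(-31021, Add(5, Mul(Rational(-1, 7), -116))), Rational(1, 2)) = Pow(Add(-31021, Add(5, Rational(116, 7))), Rational(1, 2)) = Pow(Add(-31021, Rational(151, 7)), Rational(1, 2)) = Pow(Rational(-216996, 7), Rational(1, 2)) = Mul(Rational(26, 7), I, Pow(2247, Rational(1, 2)))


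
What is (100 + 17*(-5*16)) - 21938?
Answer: -23198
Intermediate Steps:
(100 + 17*(-5*16)) - 21938 = (100 + 17*(-80)) - 21938 = (100 - 1360) - 21938 = -1260 - 21938 = -23198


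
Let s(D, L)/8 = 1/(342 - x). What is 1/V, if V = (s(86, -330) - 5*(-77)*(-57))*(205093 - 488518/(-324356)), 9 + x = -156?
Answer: -27408082/123358177625278997 ≈ -2.2218e-10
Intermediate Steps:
x = -165 (x = -9 - 156 = -165)
s(D, L) = 8/507 (s(D, L) = 8/(342 - 1*(-165)) = 8/(342 + 165) = 8/507)
V = -123358177625278997/27408082 (V = (8/507 - 5*(-77)*(-57))*(205093 - 488518/(-324356)) = (8/507 + 385*(-57))*(205093 - 488518*(-1/324356)) = (8/507 - 21945)*(205093 + 244259/162178) = -11126107/507*33261816813/162178 = -123358177625278997/27408082 ≈ -4.5008e+9)
1/V = 1/(-123358177625278997/27408082) = -27408082/123358177625278997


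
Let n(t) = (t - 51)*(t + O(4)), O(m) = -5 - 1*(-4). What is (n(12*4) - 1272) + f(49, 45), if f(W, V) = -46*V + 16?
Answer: -3467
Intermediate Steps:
O(m) = -1 (O(m) = -5 + 4 = -1)
f(W, V) = 16 - 46*V
n(t) = (-1 + t)*(-51 + t) (n(t) = (t - 51)*(t - 1) = (-51 + t)*(-1 + t) = (-1 + t)*(-51 + t))
(n(12*4) - 1272) + f(49, 45) = ((51 + (12*4)² - 624*4) - 1272) + (16 - 46*45) = ((51 + 48² - 52*48) - 1272) + (16 - 2070) = ((51 + 2304 - 2496) - 1272) - 2054 = (-141 - 1272) - 2054 = -1413 - 2054 = -3467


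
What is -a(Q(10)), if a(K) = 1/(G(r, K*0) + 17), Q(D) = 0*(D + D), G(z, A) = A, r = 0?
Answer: -1/17 ≈ -0.058824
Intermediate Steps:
Q(D) = 0 (Q(D) = 0*(2*D) = 0)
a(K) = 1/17 (a(K) = 1/(K*0 + 17) = 1/(0 + 17) = 1/17)
-a(Q(10)) = -1*1/17 = -1/17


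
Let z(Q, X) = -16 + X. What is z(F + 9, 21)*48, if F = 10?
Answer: 240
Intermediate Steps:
z(F + 9, 21)*48 = (-16 + 21)*48 = 5*48 = 240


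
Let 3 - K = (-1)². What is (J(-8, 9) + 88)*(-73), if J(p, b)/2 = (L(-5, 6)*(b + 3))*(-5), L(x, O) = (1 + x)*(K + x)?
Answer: 98696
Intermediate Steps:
K = 2 (K = 3 - 1*(-1)² = 3 - 1*1 = 3 - 1 = 2)
L(x, O) = (1 + x)*(2 + x)
J(p, b) = -360 - 120*b (J(p, b) = 2*(((2 + (-5)² + 3*(-5))*(b + 3))*(-5)) = 2*(((2 + 25 - 15)*(3 + b))*(-5)) = 2*((12*(3 + b))*(-5)) = 2*((36 + 12*b)*(-5)) = 2*(-180 - 60*b) = -360 - 120*b)
(J(-8, 9) + 88)*(-73) = ((-360 - 120*9) + 88)*(-73) = ((-360 - 1080) + 88)*(-73) = (-1440 + 88)*(-73) = -1352*(-73) = 98696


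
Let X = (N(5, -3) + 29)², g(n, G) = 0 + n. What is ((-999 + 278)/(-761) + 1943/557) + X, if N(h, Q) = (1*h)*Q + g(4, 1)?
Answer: 139216368/423877 ≈ 328.44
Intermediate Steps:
g(n, G) = n
N(h, Q) = 4 + Q*h (N(h, Q) = (1*h)*Q + 4 = h*Q + 4 = Q*h + 4 = 4 + Q*h)
X = 324 (X = ((4 - 3*5) + 29)² = ((4 - 15) + 29)² = (-11 + 29)² = 18² = 324)
((-999 + 278)/(-761) + 1943/557) + X = ((-999 + 278)/(-761) + 1943/557) + 324 = (-721*(-1/761) + 1943*(1/557)) + 324 = (721/761 + 1943/557) + 324 = 1880220/423877 + 324 = 139216368/423877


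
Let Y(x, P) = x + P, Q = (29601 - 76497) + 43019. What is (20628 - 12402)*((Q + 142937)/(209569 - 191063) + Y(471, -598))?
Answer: -9094673826/9253 ≈ -9.8289e+5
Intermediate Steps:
Q = -3877 (Q = -46896 + 43019 = -3877)
Y(x, P) = P + x
(20628 - 12402)*((Q + 142937)/(209569 - 191063) + Y(471, -598)) = (20628 - 12402)*((-3877 + 142937)/(209569 - 191063) + (-598 + 471)) = 8226*(139060/18506 - 127) = 8226*(139060*(1/18506) - 127) = 8226*(69530/9253 - 127) = 8226*(-1105601/9253) = -9094673826/9253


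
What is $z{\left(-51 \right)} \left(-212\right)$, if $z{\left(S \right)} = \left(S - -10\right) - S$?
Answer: $-2120$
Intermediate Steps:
$z{\left(S \right)} = 10$ ($z{\left(S \right)} = \left(S + 10\right) - S = \left(10 + S\right) - S = 10$)
$z{\left(-51 \right)} \left(-212\right) = 10 \left(-212\right) = -2120$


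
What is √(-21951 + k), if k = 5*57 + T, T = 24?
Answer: I*√21642 ≈ 147.11*I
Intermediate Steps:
k = 309 (k = 5*57 + 24 = 285 + 24 = 309)
√(-21951 + k) = √(-21951 + 309) = √(-21642) = I*√21642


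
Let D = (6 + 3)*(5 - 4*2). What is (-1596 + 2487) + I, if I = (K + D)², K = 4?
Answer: 1420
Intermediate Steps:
D = -27 (D = 9*(5 - 8) = 9*(-3) = -27)
I = 529 (I = (4 - 27)² = (-23)² = 529)
(-1596 + 2487) + I = (-1596 + 2487) + 529 = 891 + 529 = 1420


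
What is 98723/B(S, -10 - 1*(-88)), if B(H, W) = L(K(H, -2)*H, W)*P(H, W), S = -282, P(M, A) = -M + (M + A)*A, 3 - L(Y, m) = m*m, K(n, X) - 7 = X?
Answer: 98723/95046030 ≈ 0.0010387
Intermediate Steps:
K(n, X) = 7 + X
L(Y, m) = 3 - m**2 (L(Y, m) = 3 - m*m = 3 - m**2)
P(M, A) = -M + A*(A + M) (P(M, A) = -M + (A + M)*A = -M + A*(A + M))
B(H, W) = (3 - W**2)*(W**2 - H + H*W) (B(H, W) = (3 - W**2)*(W**2 - H + W*H) = (3 - W**2)*(W**2 - H + H*W))
98723/B(S, -10 - 1*(-88)) = 98723/((-(-3 + (-10 - 1*(-88))**2)*((-10 - 1*(-88))**2 - 1*(-282) - 282*(-10 - 1*(-88))))) = 98723/((-(-3 + (-10 + 88)**2)*((-10 + 88)**2 + 282 - 282*(-10 + 88)))) = 98723/((-(-3 + 78**2)*(78**2 + 282 - 282*78))) = 98723/((-(-3 + 6084)*(6084 + 282 - 21996))) = 98723/((-1*6081*(-15630))) = 98723/95046030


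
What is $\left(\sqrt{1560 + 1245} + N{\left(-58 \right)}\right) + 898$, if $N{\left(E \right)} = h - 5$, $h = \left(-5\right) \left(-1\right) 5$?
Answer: $918 + \sqrt{2805} \approx 970.96$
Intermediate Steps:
$h = 25$ ($h = 5 \cdot 5 = 25$)
$N{\left(E \right)} = 20$ ($N{\left(E \right)} = 25 - 5 = 20$)
$\left(\sqrt{1560 + 1245} + N{\left(-58 \right)}\right) + 898 = \left(\sqrt{1560 + 1245} + 20\right) + 898 = \left(\sqrt{2805} + 20\right) + 898 = \left(20 + \sqrt{2805}\right) + 898 = 918 + \sqrt{2805}$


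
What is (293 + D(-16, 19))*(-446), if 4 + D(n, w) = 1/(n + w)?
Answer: -387128/3 ≈ -1.2904e+5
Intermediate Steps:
D(n, w) = -4 + 1/(n + w)
(293 + D(-16, 19))*(-446) = (293 + (1 - 4*(-16) - 4*19)/(-16 + 19))*(-446) = (293 + (1 + 64 - 76)/3)*(-446) = (293 + (⅓)*(-11))*(-446) = (293 - 11/3)*(-446) = (868/3)*(-446) = -387128/3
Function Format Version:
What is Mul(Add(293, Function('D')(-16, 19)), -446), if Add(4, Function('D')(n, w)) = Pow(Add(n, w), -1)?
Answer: Rational(-387128, 3) ≈ -1.2904e+5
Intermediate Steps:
Function('D')(n, w) = Add(-4, Pow(Add(n, w), -1))
Mul(Add(293, Function('D')(-16, 19)), -446) = Mul(Add(293, Mul(Pow(Add(-16, 19), -1), Add(1, Mul(-4, -16), Mul(-4, 19)))), -446) = Mul(Add(293, Mul(Pow(3, -1), Add(1, 64, -76))), -446) = Mul(Add(293, Mul(Rational(1, 3), -11)), -446) = Mul(Add(293, Rational(-11, 3)), -446) = Mul(Rational(868, 3), -446) = Rational(-387128, 3)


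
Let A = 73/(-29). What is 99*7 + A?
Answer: 20024/29 ≈ 690.48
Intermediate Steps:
A = -73/29 (A = 73*(-1/29) = -73/29 ≈ -2.5172)
99*7 + A = 99*7 - 73/29 = 693 - 73/29 = 20024/29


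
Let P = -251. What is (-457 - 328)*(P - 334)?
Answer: 459225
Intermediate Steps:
(-457 - 328)*(P - 334) = (-457 - 328)*(-251 - 334) = -785*(-585) = 459225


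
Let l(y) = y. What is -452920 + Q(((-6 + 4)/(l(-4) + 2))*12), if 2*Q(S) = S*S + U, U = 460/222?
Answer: -50266013/111 ≈ -4.5285e+5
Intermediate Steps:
U = 230/111 (U = 460*(1/222) = 230/111 ≈ 2.0721)
Q(S) = 115/111 + S²/2 (Q(S) = (S*S + 230/111)/2 = (S² + 230/111)/2 = (230/111 + S²)/2 = 115/111 + S²/2)
-452920 + Q(((-6 + 4)/(l(-4) + 2))*12) = -452920 + (115/111 + (((-6 + 4)/(-4 + 2))*12)²/2) = -452920 + (115/111 + (-2/(-2)*12)²/2) = -452920 + (115/111 + (-2*(-½)*12)²/2) = -452920 + (115/111 + (1*12)²/2) = -452920 + (115/111 + (½)*12²) = -452920 + (115/111 + (½)*144) = -452920 + (115/111 + 72) = -452920 + 8107/111 = -50266013/111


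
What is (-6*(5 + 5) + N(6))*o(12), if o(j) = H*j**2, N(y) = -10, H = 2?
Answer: -20160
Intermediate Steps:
o(j) = 2*j**2
(-6*(5 + 5) + N(6))*o(12) = (-6*(5 + 5) - 10)*(2*12**2) = (-6*10 - 10)*(2*144) = (-60 - 10)*288 = -70*288 = -20160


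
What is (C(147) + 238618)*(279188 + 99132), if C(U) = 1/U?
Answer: 13270272757040/147 ≈ 9.0274e+10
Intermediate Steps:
(C(147) + 238618)*(279188 + 99132) = (1/147 + 238618)*(279188 + 99132) = (1/147 + 238618)*378320 = (35076847/147)*378320 = 13270272757040/147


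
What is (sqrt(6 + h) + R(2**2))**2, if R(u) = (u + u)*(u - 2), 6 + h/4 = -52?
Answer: (16 + I*sqrt(226))**2 ≈ 30.0 + 481.07*I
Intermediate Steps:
h = -232 (h = -24 + 4*(-52) = -24 - 208 = -232)
R(u) = 2*u*(-2 + u) (R(u) = (2*u)*(-2 + u) = 2*u*(-2 + u))
(sqrt(6 + h) + R(2**2))**2 = (sqrt(6 - 232) + 2*2**2*(-2 + 2**2))**2 = (sqrt(-226) + 2*4*(-2 + 4))**2 = (I*sqrt(226) + 2*4*2)**2 = (I*sqrt(226) + 16)**2 = (16 + I*sqrt(226))**2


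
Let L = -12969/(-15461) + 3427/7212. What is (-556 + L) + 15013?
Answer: 1612170427799/111504732 ≈ 14458.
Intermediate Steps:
L = 146517275/111504732 (L = -12969*(-1/15461) + 3427*(1/7212) = 12969/15461 + 3427/7212 = 146517275/111504732 ≈ 1.3140)
(-556 + L) + 15013 = (-556 + 146517275/111504732) + 15013 = -61850113717/111504732 + 15013 = 1612170427799/111504732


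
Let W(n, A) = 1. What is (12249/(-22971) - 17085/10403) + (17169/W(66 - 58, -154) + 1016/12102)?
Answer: 8274399555648923/481997070321 ≈ 17167.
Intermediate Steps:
(12249/(-22971) - 17085/10403) + (17169/W(66 - 58, -154) + 1016/12102) = (12249/(-22971) - 17085/10403) + (17169/1 + 1016/12102) = (12249*(-1/22971) - 17085*1/10403) + (17169*1 + 1016*(1/12102)) = (-4083/7657 - 17085/10403) + (17169 + 508/6051) = -173295294/79655771 + 103890127/6051 = 8274399555648923/481997070321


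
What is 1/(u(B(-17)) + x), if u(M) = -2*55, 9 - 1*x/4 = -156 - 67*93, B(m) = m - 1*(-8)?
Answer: 1/25474 ≈ 3.9256e-5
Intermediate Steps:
B(m) = 8 + m (B(m) = m + 8 = 8 + m)
x = 25584 (x = 36 - 4*(-156 - 67*93) = 36 - 4*(-156 - 6231) = 36 - 4*(-6387) = 36 + 25548 = 25584)
u(M) = -110
1/(u(B(-17)) + x) = 1/(-110 + 25584) = 1/25474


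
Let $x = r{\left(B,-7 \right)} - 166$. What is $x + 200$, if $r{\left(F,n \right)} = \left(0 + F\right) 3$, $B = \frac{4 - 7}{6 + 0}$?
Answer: $\frac{65}{2} \approx 32.5$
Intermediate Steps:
$B = - \frac{1}{2}$ ($B = - \frac{3}{6} = \left(-3\right) \frac{1}{6} = - \frac{1}{2} \approx -0.5$)
$r{\left(F,n \right)} = 3 F$ ($r{\left(F,n \right)} = F 3 = 3 F$)
$x = - \frac{335}{2}$ ($x = 3 \left(- \frac{1}{2}\right) - 166 = - \frac{3}{2} - 166 = - \frac{335}{2} \approx -167.5$)
$x + 200 = - \frac{335}{2} + 200 = \frac{65}{2}$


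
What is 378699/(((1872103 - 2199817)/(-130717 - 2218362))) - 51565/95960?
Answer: 2845513689863825/1048247848 ≈ 2.7145e+6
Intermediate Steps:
378699/(((1872103 - 2199817)/(-130717 - 2218362))) - 51565/95960 = 378699/((-327714/(-2349079))) - 51565*1/95960 = 378699/((-327714*(-1/2349079))) - 10313/19192 = 378699/(327714/2349079) - 10313/19192 = 378699*(2349079/327714) - 10313/19192 = 296531289407/109238 - 10313/19192 = 2845513689863825/1048247848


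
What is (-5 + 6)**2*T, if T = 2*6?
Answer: 12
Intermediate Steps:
T = 12
(-5 + 6)**2*T = (-5 + 6)**2*12 = 1**2*12 = 1*12 = 12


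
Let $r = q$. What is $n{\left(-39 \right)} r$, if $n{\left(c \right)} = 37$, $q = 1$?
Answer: $37$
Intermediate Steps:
$r = 1$
$n{\left(-39 \right)} r = 37 \cdot 1 = 37$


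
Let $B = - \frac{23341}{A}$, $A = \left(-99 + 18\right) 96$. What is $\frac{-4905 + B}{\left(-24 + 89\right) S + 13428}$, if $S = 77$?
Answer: $- \frac{38117939}{143335008} \approx -0.26594$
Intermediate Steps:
$A = -7776$ ($A = \left(-81\right) 96 = -7776$)
$B = \frac{23341}{7776}$ ($B = - \frac{23341}{-7776} = \left(-23341\right) \left(- \frac{1}{7776}\right) = \frac{23341}{7776} \approx 3.0017$)
$\frac{-4905 + B}{\left(-24 + 89\right) S + 13428} = \frac{-4905 + \frac{23341}{7776}}{\left(-24 + 89\right) 77 + 13428} = - \frac{38117939}{7776 \left(65 \cdot 77 + 13428\right)} = - \frac{38117939}{7776 \left(5005 + 13428\right)} = - \frac{38117939}{7776 \cdot 18433} = \left(- \frac{38117939}{7776}\right) \frac{1}{18433} = - \frac{38117939}{143335008}$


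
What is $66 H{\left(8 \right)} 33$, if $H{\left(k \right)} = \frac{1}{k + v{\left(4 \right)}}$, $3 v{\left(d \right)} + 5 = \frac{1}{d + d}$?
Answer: $\frac{5808}{17} \approx 341.65$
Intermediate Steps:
$v{\left(d \right)} = - \frac{5}{3} + \frac{1}{6 d}$ ($v{\left(d \right)} = - \frac{5}{3} + \frac{1}{3 \left(d + d\right)} = - \frac{5}{3} + \frac{1}{3 \cdot 2 d} = - \frac{5}{3} + \frac{\frac{1}{2} \frac{1}{d}}{3} = - \frac{5}{3} + \frac{1}{6 d}$)
$H{\left(k \right)} = \frac{1}{- \frac{13}{8} + k}$ ($H{\left(k \right)} = \frac{1}{k + \frac{1 - 40}{6 \cdot 4}} = \frac{1}{k + \frac{1}{6} \cdot \frac{1}{4} \left(1 - 40\right)} = \frac{1}{k + \frac{1}{6} \cdot \frac{1}{4} \left(-39\right)} = \frac{1}{k - \frac{13}{8}} = \frac{1}{- \frac{13}{8} + k}$)
$66 H{\left(8 \right)} 33 = 66 \frac{8}{-13 + 8 \cdot 8} \cdot 33 = 66 \frac{8}{-13 + 64} \cdot 33 = 66 \cdot \frac{8}{51} \cdot 33 = \frac{176}{17} \cdot 33 = \frac{5808}{17}$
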